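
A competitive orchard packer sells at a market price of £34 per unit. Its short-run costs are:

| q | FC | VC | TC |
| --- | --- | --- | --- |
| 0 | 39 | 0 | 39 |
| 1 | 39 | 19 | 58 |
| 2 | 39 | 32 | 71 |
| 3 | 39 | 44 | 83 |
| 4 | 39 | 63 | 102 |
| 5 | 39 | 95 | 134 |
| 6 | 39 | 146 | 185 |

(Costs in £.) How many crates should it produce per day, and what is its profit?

q = 5; profit = £36

Profit at each row (π = 34q − TC): q=0: -39; q=1: -24; q=2: -3; q=3: 19; q=4: 34; q=5: 36; q=6: 19.
Profit is maximized at q = 5. AVC there is 95/5 = £19 ≤ P, so producing beats shutting down (which would give -£39).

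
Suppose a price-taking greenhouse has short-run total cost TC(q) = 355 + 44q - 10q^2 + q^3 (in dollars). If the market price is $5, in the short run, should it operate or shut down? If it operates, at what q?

Strip out fixed cost: VC = 44q - 10q^2 + q^3. Then AVC = 44 - 10q + q^2 and MC = 44 - 20q + 3q^2.
AVC hits its minimum where MC = AVC, at q = 5, giving min AVC = 44 - 10·5 + 5^2 = $19.
Since P = $5 < min AVC = $19, price fails to cover variable cost at any output.
The firm minimizes its loss by shutting down and losing only its fixed cost of $355.

Shut down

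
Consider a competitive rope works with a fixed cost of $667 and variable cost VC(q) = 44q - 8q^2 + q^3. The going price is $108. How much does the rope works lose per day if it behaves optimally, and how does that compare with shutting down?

AVC = 44 - 8q + q^2 has its minimum $28 at q = 4; price $108 clears that bar, so the firm operates.
MC = 44 - 16q + 3q^2. Setting P = MC and taking the root on the rising branch gives q* = 8.
TR = 108·8 = 864. TC = 667 + 352 = 1019. Profit = 864 − 1019 = -$155.
Shutting down would mean losing the fixed cost of $667, so operating at a loss of $155 is better by $512.

Profit = -$155 at q = 8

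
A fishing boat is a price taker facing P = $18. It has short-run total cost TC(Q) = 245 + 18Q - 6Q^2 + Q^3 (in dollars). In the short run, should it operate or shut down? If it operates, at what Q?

Strip out fixed cost: VC = 18Q - 6Q^2 + Q^3. Then AVC = 18 - 6Q + Q^2 and MC = 18 - 12Q + 3Q^2.
AVC hits its minimum where MC = AVC, at Q = 3, giving min AVC = 18 - 6·3 + 3^2 = $9.
P = $18 exceeds min AVC = $9, so the firm stays open.
Solving P = MC: -12Q + 3Q^2 = 0 ⇒ Q = 0 or 4. On the upward-sloping branch, Q* = 4.
Check: AVC at Q = 4 is $10 ≤ P, so revenue covers variable cost.
Profit = P·Q − TC = 18·4 − 285 = -$213, a loss, but smaller than the $245 fixed cost the firm would lose by shutting down.

Produce at Q = 4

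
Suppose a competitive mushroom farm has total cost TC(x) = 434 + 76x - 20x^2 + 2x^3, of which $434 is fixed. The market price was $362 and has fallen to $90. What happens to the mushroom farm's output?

Output falls from 11 to 7

MC = 76 - 40x + 6x^2; the shutdown threshold is min AVC = $26 (at x = 5).
With P = $362 above the shutdown price, P = MC gives x = 11.
At P = $90 ≥ min AVC, set P = MC: x = 7. The firm stays open but cuts output.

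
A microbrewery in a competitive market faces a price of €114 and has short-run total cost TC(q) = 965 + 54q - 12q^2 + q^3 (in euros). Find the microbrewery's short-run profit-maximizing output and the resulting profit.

Profit = -€165 at q = 10

AVC = 54 - 12q + q^2 has its minimum €18 at q = 6; price €114 clears that bar, so the firm operates.
MC = 54 - 24q + 3q^2. Setting P = MC and taking the root on the rising branch gives q* = 10.
TR = 114·10 = 1140. TC = 965 + 340 = 1305. Profit = 1140 − 1305 = -€165.
Shutting down would mean losing the fixed cost of €965, so operating at a loss of €165 is better by €800.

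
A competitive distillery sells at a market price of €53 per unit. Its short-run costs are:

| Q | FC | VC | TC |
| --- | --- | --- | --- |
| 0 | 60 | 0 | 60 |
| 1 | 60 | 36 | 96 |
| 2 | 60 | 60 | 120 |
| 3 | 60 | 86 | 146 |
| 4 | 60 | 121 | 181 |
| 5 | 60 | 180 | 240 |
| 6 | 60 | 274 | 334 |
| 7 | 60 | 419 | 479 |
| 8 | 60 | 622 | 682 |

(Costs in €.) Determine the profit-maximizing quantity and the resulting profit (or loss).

Compute π = P·Q − TC at each output: Q=0: -60; Q=1: -43; Q=2: -14; Q=3: 13; Q=4: 31; Q=5: 25; Q=6: -16; Q=7: -108; Q=8: -258.
Profit is maximized at Q = 4. AVC there is 121/4 = €30.25 ≤ P, so producing beats shutting down (which would give -€60).

Q = 4; profit = €31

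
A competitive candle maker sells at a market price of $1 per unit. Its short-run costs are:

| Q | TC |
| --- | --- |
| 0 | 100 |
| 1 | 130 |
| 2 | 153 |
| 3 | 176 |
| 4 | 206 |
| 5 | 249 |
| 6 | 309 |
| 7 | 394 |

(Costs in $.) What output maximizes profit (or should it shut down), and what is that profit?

Q = 0 (shut down); profit = -$100

Tabulate TR − TC: Q=0: -100; Q=1: -129; Q=2: -151; Q=3: -173; Q=4: -202; Q=5: -244; Q=6: -303; Q=7: -387.
Profit is highest at Q = 0. Equivalently, the lowest AVC in the table is 76/3 ≈ $25.33 at Q = 3, and P = $1 falls below it — price never covers variable cost, so the firm shuts down and loses only its fixed cost.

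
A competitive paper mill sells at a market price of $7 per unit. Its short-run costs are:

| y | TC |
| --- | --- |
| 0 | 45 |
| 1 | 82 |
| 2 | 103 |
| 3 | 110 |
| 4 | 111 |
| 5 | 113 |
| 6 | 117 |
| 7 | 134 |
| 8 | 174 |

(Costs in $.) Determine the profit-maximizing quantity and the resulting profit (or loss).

y = 0 (shut down); profit = -$45

Compute π = P·y − TC at each output: y=0: -45; y=1: -75; y=2: -89; y=3: -89; y=4: -83; y=5: -78; y=6: -75; y=7: -85; y=8: -118.
Profit is highest at y = 0. Equivalently, the lowest AVC in the table is 72/6 ≈ $12 at y = 6, and P = $7 falls below it — price never covers variable cost, so the firm shuts down and loses only its fixed cost.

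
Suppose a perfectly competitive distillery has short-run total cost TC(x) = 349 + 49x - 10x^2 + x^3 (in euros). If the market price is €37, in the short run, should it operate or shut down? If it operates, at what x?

Strip out fixed cost: VC = 49x - 10x^2 + x^3. Then AVC = 49 - 10x + x^2 and MC = 49 - 20x + 3x^2.
AVC is minimized where dAVC/dx = -10 + 2x = 0, at x = 5; min AVC = 49 - 10·5 + 5^2 = €24.
Because €37 ≥ €24, revenue can cover variable cost; the firm operates.
Set P = MC: 37 = 49 - 20x + 3x^2 → 12 - 20x + 3x^2 = 0. The roots are x = 2/3 and x = 6; the profit-maximizing output is on the rising part of MC, so x* = 6.
Check: AVC at x = 6 is €25 ≤ P, so revenue covers variable cost.
Profit = P·x − TC = 37·6 − 499 = -€277, a loss, but smaller than the €349 fixed cost the firm would lose by shutting down.

Produce at x = 6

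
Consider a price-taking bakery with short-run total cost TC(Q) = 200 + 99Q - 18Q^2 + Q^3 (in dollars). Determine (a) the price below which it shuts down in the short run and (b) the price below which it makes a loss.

Shutdown price = min AVC. AVC = 99 - 18Q + Q^2, with vertex at Q = 9 and minimum $18.
ATC = 200/Q + 99 - 18Q + Q^2. Setting dATC/dQ = −200/Q^2 − 18 + 2Q = 0 gives Q = 10 (since 2·10^3 − 18·10^2 = 200).
min ATC = 200/10 + 99 − 18·10 + 10^2 = $39. That is the break-even price.
For $18 ≤ P < $39 the firm produces at a loss; below $18 it shuts down.

Shutdown price = $18; break-even price = $39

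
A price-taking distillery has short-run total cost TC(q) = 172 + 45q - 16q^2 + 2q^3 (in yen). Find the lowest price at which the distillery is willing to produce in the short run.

The shutdown price is the minimum of AVC. VC = 45q - 16q^2 + 2q^3, so AVC = 45 - 16q + 2q^2.
At the minimum of AVC, MC = AVC. MC = 45 - 32q + 6q^2; setting MC = AVC gives 4q^2 - 16q = 0, so q = 4. min AVC = 13.
So the shutdown price is ¥13.

¥13 per unit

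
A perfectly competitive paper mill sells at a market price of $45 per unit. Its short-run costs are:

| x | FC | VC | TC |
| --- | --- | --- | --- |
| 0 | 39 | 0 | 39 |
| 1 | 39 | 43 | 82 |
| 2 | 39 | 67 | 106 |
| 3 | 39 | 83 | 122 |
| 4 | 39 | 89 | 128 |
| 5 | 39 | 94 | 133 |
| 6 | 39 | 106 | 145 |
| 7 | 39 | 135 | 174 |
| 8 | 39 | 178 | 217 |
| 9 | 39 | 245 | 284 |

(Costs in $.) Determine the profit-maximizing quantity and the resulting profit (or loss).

x = 8; profit = $143

Compute π = P·x − TC at each output: x=0: -39; x=1: -37; x=2: -16; x=3: 13; x=4: 52; x=5: 92; x=6: 125; x=7: 141; x=8: 143; x=9: 121.
Profit is maximized at x = 8. AVC there is 178/8 = $22.25 ≤ P, so producing beats shutting down (which would give -$39).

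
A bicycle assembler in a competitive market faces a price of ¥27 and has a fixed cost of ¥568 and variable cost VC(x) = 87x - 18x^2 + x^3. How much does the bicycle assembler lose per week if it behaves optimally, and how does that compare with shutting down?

Profit = -¥368 at x = 10

AVC = 87 - 18x + x^2; min AVC = ¥6 at x = 9. Since P = ¥27 ≥ min AVC, the firm produces.
With MC = 87 - 36x + 3x^2, P = MC on the upward-sloping part at x* = 10.
TR = 27·10 = 270. TC = 568 + 70 = 638. Profit = 270 − 638 = -¥368.
That loss of ¥368 beats the ¥568 the firm would lose by shutting down; producing recovers ¥200 of fixed cost.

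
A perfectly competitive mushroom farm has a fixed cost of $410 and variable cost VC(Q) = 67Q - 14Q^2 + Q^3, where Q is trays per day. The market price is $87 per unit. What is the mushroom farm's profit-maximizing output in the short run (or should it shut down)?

Produce at Q = 10

From TC, MC = TC'(Q) = 67 - 28Q + 3Q^2 and AVC = VC/Q = 67 - 14Q + Q^2.
AVC is minimized where dAVC/dQ = -14 + 2Q = 0, at Q = 7; min AVC = 67 - 14·7 + 7^2 = $18.
Since P = $87 ≥ min AVC = $18, price covers variable cost and the firm should produce.
P = MC gives -20 - 28Q + 3Q^2 = 0, with roots -2/3 and 10. Take the larger (rising MC): Q* = 10.
Check: AVC at Q = 10 is $27 ≤ P, so revenue covers variable cost.
Profit = P·Q − TC = 87·10 − 680 = $190.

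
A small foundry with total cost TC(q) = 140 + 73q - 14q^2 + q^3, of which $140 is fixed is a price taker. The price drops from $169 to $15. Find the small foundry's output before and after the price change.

MC = 73 - 28q + 3q^2; the shutdown threshold is min AVC = $24 (at q = 7).
With P = $169 above the shutdown price, P = MC gives q = 12.
At P = $15 < min AVC = $24, price no longer covers variable cost at any output, so the firm shuts down: q = 0.

Output falls from 12 to 0 (the firm shuts down)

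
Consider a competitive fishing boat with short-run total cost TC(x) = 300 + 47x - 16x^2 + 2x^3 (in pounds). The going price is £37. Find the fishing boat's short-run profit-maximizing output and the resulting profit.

Profit = -£200 at x = 5

AVC = 47 - 16x + 2x^2; min AVC = £15 at x = 4. Since P = £37 ≥ min AVC, the firm produces.
With MC = 47 - 32x + 6x^2, P = MC on the upward-sloping part at x* = 5.
TR = 37·5 = 185. TC = 300 + 85 = 385. Profit = 185 − 385 = -£200.
Shutting down would mean losing the fixed cost of £300, so operating at a loss of £200 is better by £100.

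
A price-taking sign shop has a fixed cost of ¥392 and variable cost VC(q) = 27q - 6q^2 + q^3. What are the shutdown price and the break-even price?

Shutdown price = min AVC. AVC = 27 - 6q + q^2, with vertex at q = 3 and minimum ¥18.
ATC = 392/q + 27 - 6q + q^2. Setting dATC/dq = −392/q^2 − 6 + 2q = 0 gives q = 7 (since 2·7^3 − 6·7^2 = 392).
min ATC = 392/7 + 27 − 6·7 + 7^2 = ¥90. That is the break-even price.
Between these two prices the firm operates at a loss; above ¥90 it earns a profit.

Shutdown price = ¥18; break-even price = ¥90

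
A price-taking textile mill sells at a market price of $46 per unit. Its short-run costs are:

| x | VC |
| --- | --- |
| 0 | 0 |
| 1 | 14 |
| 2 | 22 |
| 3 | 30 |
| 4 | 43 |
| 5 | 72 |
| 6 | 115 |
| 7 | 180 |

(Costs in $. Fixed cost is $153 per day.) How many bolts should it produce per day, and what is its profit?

x = 6; profit = $8

Compute π = P·x − TC at each output: x=0: -153; x=1: -121; x=2: -83; x=3: -45; x=4: -12; x=5: 5; x=6: 8; x=7: -11.
Profit is maximized at x = 6. AVC there is 115/6 = $19.17 ≤ P, so producing beats shutting down (which would give -$153).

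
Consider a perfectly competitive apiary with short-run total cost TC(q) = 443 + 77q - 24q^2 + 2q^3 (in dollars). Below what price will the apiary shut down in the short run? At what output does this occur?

Short-run supply begins at min AVC. From VC = 77q - 24q^2 + 2q^3, AVC = 77 - 24q + 2q^2.
dAVC/dq = -24 + 4q = 0 gives q = 6. min AVC = 77 - 24·6 + 2·6^2 = 5.
So the shutdown price is $5.

$5 per unit, at q = 6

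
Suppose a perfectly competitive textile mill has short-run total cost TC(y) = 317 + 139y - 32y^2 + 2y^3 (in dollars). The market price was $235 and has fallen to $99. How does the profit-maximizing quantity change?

Output falls from 12 to 10

AVC = 139 - 32y + 2y^2, minimized at y = 8 where min AVC = $11. MC = 139 - 64y + 6y^2.
At P = $235 ≥ min AVC, set P = MC on the rising branch: y = 12.
At P = $99 ≥ min AVC, set P = MC: y = 10. The firm stays open but cuts output.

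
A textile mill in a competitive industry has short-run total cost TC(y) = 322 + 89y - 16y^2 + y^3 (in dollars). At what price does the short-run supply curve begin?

The shutdown price is the minimum of AVC. VC = 89y - 16y^2 + y^3, so AVC = 89 - 16y + y^2.
dAVC/dy = -16 + 2y = 0 gives y = 8. min AVC = 89 - 16·8 + 8^2 = 25.
So the shutdown price is $25.

$25 per unit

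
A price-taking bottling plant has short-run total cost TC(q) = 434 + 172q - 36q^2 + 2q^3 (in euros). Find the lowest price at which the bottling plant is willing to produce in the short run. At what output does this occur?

Short-run supply begins at min AVC. From VC = 172q - 36q^2 + 2q^3, AVC = 172 - 36q + 2q^2.
dAVC/dq = -36 + 4q = 0 gives q = 9. min AVC = 172 - 36·9 + 2·9^2 = 10.
For P < €10 the firm produces nothing.

€10 per unit, at q = 9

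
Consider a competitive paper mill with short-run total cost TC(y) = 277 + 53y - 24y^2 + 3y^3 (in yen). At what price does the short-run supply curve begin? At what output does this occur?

Short-run supply begins at min AVC. From VC = 53y - 24y^2 + 3y^3, AVC = 53 - 24y + 3y^2.
dAVC/dy = -24 + 6y = 0 gives y = 4. min AVC = 53 - 24·4 + 3·4^2 = 5.
The firm shuts down for any P below ¥5.

¥5 per unit, at y = 4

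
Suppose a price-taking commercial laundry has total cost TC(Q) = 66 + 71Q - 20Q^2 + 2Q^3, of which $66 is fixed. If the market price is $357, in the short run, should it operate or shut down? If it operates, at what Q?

Produce at Q = 11

From TC, MC = TC'(Q) = 71 - 40Q + 6Q^2 and AVC = VC/Q = 71 - 20Q + 2Q^2.
AVC hits its minimum where MC = AVC, at Q = 5, giving min AVC = 71 - 20·5 + 2·5^2 = $21.
Since P = $357 ≥ min AVC = $21, price covers variable cost and the firm should produce.
P = MC gives -286 - 40Q + 6Q^2 = 0, with roots -13/3 and 11. Take the larger (rising MC): Q* = 11.
Check: AVC at Q = 11 is $93 ≤ P, so revenue covers variable cost.
Profit = P·Q − TC = 357·11 − 1089 = $2838.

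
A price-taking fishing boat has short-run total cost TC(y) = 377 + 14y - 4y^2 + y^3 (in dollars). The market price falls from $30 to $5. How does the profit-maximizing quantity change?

Output falls from 4 to 0 (the firm shuts down)

AVC = 14 - 4y + y^2, minimized at y = 2 where min AVC = $10. MC = 14 - 8y + 3y^2.
At P = $30 ≥ min AVC, set P = MC on the rising branch: y = 4.
At P = $5 < min AVC = $10, price no longer covers variable cost at any output, so the firm shuts down: y = 0.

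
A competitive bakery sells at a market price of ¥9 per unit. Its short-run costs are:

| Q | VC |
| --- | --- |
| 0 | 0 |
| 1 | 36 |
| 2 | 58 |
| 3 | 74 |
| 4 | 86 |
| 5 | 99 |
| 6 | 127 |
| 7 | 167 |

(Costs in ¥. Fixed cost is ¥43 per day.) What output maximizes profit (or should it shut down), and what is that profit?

Q = 0 (shut down); profit = -¥43

Compute π = P·Q − TC at each output: Q=0: -43; Q=1: -70; Q=2: -83; Q=3: -90; Q=4: -93; Q=5: -97; Q=6: -116; Q=7: -147.
Profit is highest at Q = 0. Equivalently, the lowest AVC in the table is 99/5 ≈ ¥19.80 at Q = 5, and P = ¥9 falls below it — price never covers variable cost, so the firm shuts down and loses only its fixed cost.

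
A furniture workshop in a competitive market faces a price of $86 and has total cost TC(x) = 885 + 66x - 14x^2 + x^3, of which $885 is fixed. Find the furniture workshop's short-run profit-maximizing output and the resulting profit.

AVC = 66 - 14x + x^2; min AVC = $17 at x = 7. Since P = $86 ≥ min AVC, the firm produces.
MC = 66 - 28x + 3x^2. Setting P = MC and taking the root on the rising branch gives x* = 10.
TR = 86·10 = 860. TC = 885 + 260 = 1145. Profit = 860 − 1145 = -$285.
Shutting down would mean losing the fixed cost of $885, so operating at a loss of $285 is better by $600.

Profit = -$285 at x = 10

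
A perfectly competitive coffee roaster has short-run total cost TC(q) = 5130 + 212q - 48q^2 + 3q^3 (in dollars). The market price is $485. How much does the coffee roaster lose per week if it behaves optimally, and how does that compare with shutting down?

AVC = 212 - 48q + 3q^2; min AVC = $20 at q = 8. Since P = $485 ≥ min AVC, the firm produces.
MC = 212 - 96q + 9q^2. Setting P = MC and taking the root on the rising branch gives q* = 13.
TR = 485·13 = 6305. TC = 5130 + 1235 = 6365. Profit = 6305 − 6365 = -$60.
By producing, the firm covers all variable cost plus $5070 of fixed cost; shutting down would lose the full $5130.

Profit = -$60 at q = 13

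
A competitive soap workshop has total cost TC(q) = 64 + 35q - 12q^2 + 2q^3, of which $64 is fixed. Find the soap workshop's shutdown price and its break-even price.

AVC = 35 - 12q + 2q^2; minimized at q = 3, giving min AVC = $17. That is the shutdown price.
ATC = 64/q + 35 - 12q + 2q^2. Setting dATC/dq = −64/q^2 − 12 + 4q = 0 gives q = 4 (since 4·4^3 − 12·4^2 = 64).
min ATC = 64/4 + 35 − 12·4 + 2·4^2 = $35. That is the break-even price.
Between these two prices the firm operates at a loss; above $35 it earns a profit.

Shutdown price = $17; break-even price = $35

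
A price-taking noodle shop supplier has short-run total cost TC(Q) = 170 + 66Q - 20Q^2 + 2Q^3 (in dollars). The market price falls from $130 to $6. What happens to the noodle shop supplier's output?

Output falls from 8 to 0 (the firm shuts down)

AVC = 66 - 20Q + 2Q^2, minimized at Q = 5 where min AVC = $16. MC = 66 - 40Q + 6Q^2.
At P = $130 ≥ min AVC, set P = MC on the rising branch: Q = 8.
At P = $6 < min AVC = $16, price no longer covers variable cost at any output, so the firm shuts down: Q = 0.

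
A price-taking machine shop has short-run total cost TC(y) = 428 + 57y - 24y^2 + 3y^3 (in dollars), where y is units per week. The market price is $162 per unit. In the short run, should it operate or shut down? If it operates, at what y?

Produce at y = 7

Variable cost is VC = 57y - 24y^2 + 3y^3, so AVC = VC/y = 57 - 24y + 3y^2 and MC = dTC/dy = 57 - 48y + 9y^2.
AVC is minimized where dAVC/dy = -24 + 6y = 0, at y = 4; min AVC = 57 - 24·4 + 3·4^2 = $9.
Because $162 ≥ $9, revenue can cover variable cost; the firm operates.
P = MC gives -105 - 48y + 9y^2 = 0, with roots -5/3 and 7. Take the larger (rising MC): y* = 7.
Check: AVC at y = 7 is $36 ≤ P, so revenue covers variable cost.
Profit = P·y − TC = 162·7 − 680 = $454.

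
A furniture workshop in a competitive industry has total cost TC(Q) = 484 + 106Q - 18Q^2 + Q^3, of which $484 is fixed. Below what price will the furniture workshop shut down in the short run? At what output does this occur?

The firm shuts down when price falls below the minimum of average variable cost. AVC = VC/Q = 106 - 18Q + Q^2.
At the minimum of AVC, MC = AVC. MC = 106 - 36Q + 3Q^2; setting MC = AVC gives 2Q^2 - 18Q = 0, so Q = 9. min AVC = 25.
The firm shuts down for any P below $25.

$25 per unit, at Q = 9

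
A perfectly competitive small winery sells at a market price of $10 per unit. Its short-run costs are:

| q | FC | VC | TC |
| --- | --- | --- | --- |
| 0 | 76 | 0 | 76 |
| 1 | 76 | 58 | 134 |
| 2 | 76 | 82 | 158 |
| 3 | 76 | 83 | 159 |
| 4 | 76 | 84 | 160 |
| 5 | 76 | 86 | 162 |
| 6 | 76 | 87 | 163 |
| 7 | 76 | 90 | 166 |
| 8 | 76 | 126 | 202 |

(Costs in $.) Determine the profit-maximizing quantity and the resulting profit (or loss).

q = 0 (shut down); profit = -$76

Compute π = P·q − TC at each output: q=0: -76; q=1: -124; q=2: -138; q=3: -129; q=4: -120; q=5: -112; q=6: -103; q=7: -96; q=8: -122.
Profit is highest at q = 0. Equivalently, the lowest AVC in the table is 90/7 ≈ $12.86 at q = 7, and P = $10 falls below it — price never covers variable cost, so the firm shuts down and loses only its fixed cost.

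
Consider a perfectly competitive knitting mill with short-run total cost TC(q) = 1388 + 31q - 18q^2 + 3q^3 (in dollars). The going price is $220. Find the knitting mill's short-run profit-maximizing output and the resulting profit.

AVC = 31 - 18q + 3q^2 has its minimum $4 at q = 3; price $220 clears that bar, so the firm operates.
MC = 31 - 36q + 9q^2. Setting P = MC and taking the root on the rising branch gives q* = 7.
TR = 220·7 = 1540. TC = 1388 + 364 = 1752. Profit = 1540 − 1752 = -$212.
That loss of $212 beats the $1388 the firm would lose by shutting down; producing recovers $1176 of fixed cost.

Profit = -$212 at q = 7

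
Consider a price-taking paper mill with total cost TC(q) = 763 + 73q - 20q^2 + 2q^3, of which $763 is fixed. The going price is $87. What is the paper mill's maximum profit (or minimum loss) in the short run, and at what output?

AVC = 73 - 20q + 2q^2 has its minimum $23 at q = 5; price $87 clears that bar, so the firm operates.
MC = 73 - 40q + 6q^2. Setting P = MC and taking the root on the rising branch gives q* = 7.
TR = 87·7 = 609. TC = 763 + 217 = 980. Profit = 609 − 980 = -$371.
By producing, the firm covers all variable cost plus $392 of fixed cost; shutting down would lose the full $763.

Profit = -$371 at q = 7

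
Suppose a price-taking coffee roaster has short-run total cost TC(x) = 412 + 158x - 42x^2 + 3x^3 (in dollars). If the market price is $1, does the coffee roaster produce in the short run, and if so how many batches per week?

Strip out fixed cost: VC = 158x - 42x^2 + 3x^3. Then AVC = 158 - 42x + 3x^2 and MC = 158 - 84x + 9x^2.
AVC is minimized where dAVC/dx = -42 + 6x = 0, at x = 7; min AVC = 158 - 42·7 + 3·7^2 = $11.
Since P = $1 < min AVC = $11, price fails to cover variable cost at any output.
Shutting down limits the loss to fixed cost, $412.

Shut down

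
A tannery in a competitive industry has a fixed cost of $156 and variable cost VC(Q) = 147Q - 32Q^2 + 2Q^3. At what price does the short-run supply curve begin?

$19 per unit

Short-run supply begins at min AVC. From VC = 147Q - 32Q^2 + 2Q^3, AVC = 147 - 32Q + 2Q^2.
At the minimum of AVC, MC = AVC. MC = 147 - 64Q + 6Q^2; setting MC = AVC gives 4Q^2 - 32Q = 0, so Q = 8. min AVC = 19.
So the shutdown price is $19.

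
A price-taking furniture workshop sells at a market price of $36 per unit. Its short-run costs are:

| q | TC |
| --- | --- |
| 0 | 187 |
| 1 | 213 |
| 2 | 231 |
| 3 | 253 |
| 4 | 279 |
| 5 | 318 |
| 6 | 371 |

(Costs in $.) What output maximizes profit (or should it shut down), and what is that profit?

q = 4; profit = -$135

Compute π = P·q − TC at each output: q=0: -187; q=1: -177; q=2: -159; q=3: -145; q=4: -135; q=5: -138; q=6: -155.
Profit is maximized at q = 4. AVC there is 92/4 = $23 ≤ P, so producing beats shutting down (which would give -$187).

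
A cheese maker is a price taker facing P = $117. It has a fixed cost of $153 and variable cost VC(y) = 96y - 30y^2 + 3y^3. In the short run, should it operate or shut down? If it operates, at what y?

Variable cost is VC = 96y - 30y^2 + 3y^3, so AVC = VC/y = 96 - 30y + 3y^2 and MC = dTC/dy = 96 - 60y + 9y^2.
The AVC parabola has its vertex at y = 30/6 = 5, where AVC = 96 - 30·5 + 3·5^2 = $21.
Because $117 ≥ $21, revenue can cover variable cost; the firm operates.
Solving P = MC: -21 - 60y + 9y^2 = 0 ⇒ y = -1/3 or 7. On the upward-sloping branch, y* = 7.
Check: AVC at y = 7 is $33 ≤ P, so revenue covers variable cost.
Profit = P·y − TC = 117·7 − 384 = $435.

Produce at y = 7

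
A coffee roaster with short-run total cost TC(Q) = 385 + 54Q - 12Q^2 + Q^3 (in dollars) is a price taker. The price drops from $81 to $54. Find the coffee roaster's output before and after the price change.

Output falls from 9 to 8

MC = 54 - 24Q + 3Q^2; the shutdown threshold is min AVC = $18 (at Q = 6).
At P = $81 ≥ min AVC, set P = MC on the rising branch: Q = 9.
At P = $54 ≥ min AVC, set P = MC: Q = 8. The firm stays open but cuts output.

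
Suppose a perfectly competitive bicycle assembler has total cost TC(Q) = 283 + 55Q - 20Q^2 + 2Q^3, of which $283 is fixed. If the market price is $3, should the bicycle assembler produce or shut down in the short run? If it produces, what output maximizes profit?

Shut down

Strip out fixed cost: VC = 55Q - 20Q^2 + 2Q^3. Then AVC = 55 - 20Q + 2Q^2 and MC = 55 - 40Q + 6Q^2.
The AVC parabola has its vertex at Q = 20/4 = 5, where AVC = 55 - 20·5 + 2·5^2 = $5.
P = $3 lies below min AVC = $5; no output level covers variable cost.
Shutting down limits the loss to fixed cost, $283.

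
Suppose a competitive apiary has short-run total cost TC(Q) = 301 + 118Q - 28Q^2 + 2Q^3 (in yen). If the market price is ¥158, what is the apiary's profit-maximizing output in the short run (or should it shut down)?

Produce at Q = 10

From TC, MC = TC'(Q) = 118 - 56Q + 6Q^2 and AVC = VC/Q = 118 - 28Q + 2Q^2.
AVC is minimized where dAVC/dQ = -28 + 4Q = 0, at Q = 7; min AVC = 118 - 28·7 + 2·7^2 = ¥20.
P = ¥158 exceeds min AVC = ¥20, so the firm stays open.
P = MC gives -40 - 56Q + 6Q^2 = 0, with roots -2/3 and 10. Take the larger (rising MC): Q* = 10.
Check: AVC at Q = 10 is ¥38 ≤ P, so revenue covers variable cost.
Profit = P·Q − TC = 158·10 − 681 = ¥899.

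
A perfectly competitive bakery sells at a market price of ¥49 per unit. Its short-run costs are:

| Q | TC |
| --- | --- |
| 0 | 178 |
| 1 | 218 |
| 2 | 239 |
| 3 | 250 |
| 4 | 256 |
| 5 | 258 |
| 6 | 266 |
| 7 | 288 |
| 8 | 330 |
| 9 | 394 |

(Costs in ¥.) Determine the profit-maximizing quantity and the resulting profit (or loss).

Q = 8; profit = ¥62

Tabulate TR − TC: Q=0: -178; Q=1: -169; Q=2: -141; Q=3: -103; Q=4: -60; Q=5: -13; Q=6: 28; Q=7: 55; Q=8: 62; Q=9: 47.
Profit is maximized at Q = 8. AVC there is 152/8 = ¥19 ≤ P, so producing beats shutting down (which would give -¥178).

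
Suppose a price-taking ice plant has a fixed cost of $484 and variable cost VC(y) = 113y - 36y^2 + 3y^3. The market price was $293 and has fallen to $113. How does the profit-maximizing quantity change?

Output falls from 10 to 8

AVC = 113 - 36y + 3y^2, minimized at y = 6 where min AVC = $5. MC = 113 - 72y + 9y^2.
At P = $293 ≥ min AVC, set P = MC on the rising branch: y = 10.
At P = $113 ≥ min AVC, set P = MC: y = 8. The firm stays open but cuts output.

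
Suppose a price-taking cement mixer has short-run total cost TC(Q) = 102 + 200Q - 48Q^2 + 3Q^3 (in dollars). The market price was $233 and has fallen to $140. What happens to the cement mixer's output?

MC = 200 - 96Q + 9Q^2; the shutdown threshold is min AVC = $8 (at Q = 8).
At P = $233 ≥ min AVC, set P = MC on the rising branch: Q = 11.
At P = $140 ≥ min AVC, set P = MC: Q = 10. The firm stays open but cuts output.

Output falls from 11 to 10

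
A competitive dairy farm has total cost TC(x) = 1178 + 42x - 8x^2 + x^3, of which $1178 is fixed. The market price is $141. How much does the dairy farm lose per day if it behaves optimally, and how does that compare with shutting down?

Profit = -$368 at x = 9

AVC = 42 - 8x + x^2 has its minimum $26 at x = 4; price $141 clears that bar, so the firm operates.
With MC = 42 - 16x + 3x^2, P = MC on the upward-sloping part at x* = 9.
TR = 141·9 = 1269. TC = 1178 + 459 = 1637. Profit = 1269 − 1637 = -$368.
Shutting down would mean losing the fixed cost of $1178, so operating at a loss of $368 is better by $810.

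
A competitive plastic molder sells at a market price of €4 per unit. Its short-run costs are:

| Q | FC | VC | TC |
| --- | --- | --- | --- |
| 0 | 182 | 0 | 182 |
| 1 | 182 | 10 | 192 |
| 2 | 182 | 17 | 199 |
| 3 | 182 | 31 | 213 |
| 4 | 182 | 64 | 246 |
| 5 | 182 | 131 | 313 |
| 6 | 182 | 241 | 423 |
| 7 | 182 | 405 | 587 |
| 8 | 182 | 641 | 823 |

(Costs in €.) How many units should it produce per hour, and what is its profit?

Q = 0 (shut down); profit = -€182

Compute π = P·Q − TC at each output: Q=0: -182; Q=1: -188; Q=2: -191; Q=3: -201; Q=4: -230; Q=5: -293; Q=6: -399; Q=7: -559; Q=8: -791.
Profit is highest at Q = 0. Equivalently, the lowest AVC in the table is 17/2 ≈ €8.50 at Q = 2, and P = €4 falls below it — price never covers variable cost, so the firm shuts down and loses only its fixed cost.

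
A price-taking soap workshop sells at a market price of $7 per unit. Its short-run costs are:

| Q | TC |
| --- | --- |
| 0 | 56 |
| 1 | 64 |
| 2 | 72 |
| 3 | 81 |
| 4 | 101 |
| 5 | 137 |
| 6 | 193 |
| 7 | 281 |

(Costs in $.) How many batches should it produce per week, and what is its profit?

Profit at each row (π = 7Q − TC): Q=0: -56; Q=1: -57; Q=2: -58; Q=3: -60; Q=4: -73; Q=5: -102; Q=6: -151; Q=7: -232.
Profit is highest at Q = 0. Equivalently, the lowest AVC in the table is 8/1 ≈ $8 at Q = 1, and P = $7 falls below it — price never covers variable cost, so the firm shuts down and loses only its fixed cost.

Q = 0 (shut down); profit = -$56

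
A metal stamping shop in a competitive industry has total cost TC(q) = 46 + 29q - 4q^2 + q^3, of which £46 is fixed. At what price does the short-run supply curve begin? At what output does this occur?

£25 per unit, at q = 2

The firm shuts down when price falls below the minimum of average variable cost. AVC = VC/q = 29 - 4q + q^2.
dAVC/dq = -4 + 2q = 0 gives q = 2. min AVC = 29 - 4·2 + 2^2 = 25.
For P < £25 the firm produces nothing.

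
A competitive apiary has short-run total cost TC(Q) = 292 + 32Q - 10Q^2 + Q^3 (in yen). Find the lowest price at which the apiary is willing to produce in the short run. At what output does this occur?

¥7 per unit, at Q = 5

The shutdown price is the minimum of AVC. VC = 32Q - 10Q^2 + Q^3, so AVC = 32 - 10Q + Q^2.
dAVC/dQ = -10 + 2Q = 0 gives Q = 5. min AVC = 32 - 10·5 + 5^2 = 7.
The firm shuts down for any P below ¥7.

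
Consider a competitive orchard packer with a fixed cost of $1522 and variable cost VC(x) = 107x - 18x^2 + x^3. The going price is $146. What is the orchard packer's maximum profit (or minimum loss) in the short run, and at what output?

Profit = -$170 at x = 13

AVC = 107 - 18x + x^2; min AVC = $26 at x = 9. Since P = $146 ≥ min AVC, the firm produces.
With MC = 107 - 36x + 3x^2, P = MC on the upward-sloping part at x* = 13.
TR = 146·13 = 1898. TC = 1522 + 546 = 2068. Profit = 1898 − 2068 = -$170.
That loss of $170 beats the $1522 the firm would lose by shutting down; producing recovers $1352 of fixed cost.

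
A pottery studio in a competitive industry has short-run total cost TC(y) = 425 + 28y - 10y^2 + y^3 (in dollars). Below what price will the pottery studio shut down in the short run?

$3 per unit

Short-run supply begins at min AVC. From VC = 28y - 10y^2 + y^3, AVC = 28 - 10y + y^2.
At the minimum of AVC, MC = AVC. MC = 28 - 20y + 3y^2; setting MC = AVC gives 2y^2 - 10y = 0, so y = 5. min AVC = 3.
The firm shuts down for any P below $3.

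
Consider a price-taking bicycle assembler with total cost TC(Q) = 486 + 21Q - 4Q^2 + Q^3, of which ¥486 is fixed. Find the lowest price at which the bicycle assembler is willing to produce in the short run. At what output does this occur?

Short-run supply begins at min AVC. From VC = 21Q - 4Q^2 + Q^3, AVC = 21 - 4Q + Q^2.
dAVC/dQ = -4 + 2Q = 0 gives Q = 2. min AVC = 21 - 4·2 + 2^2 = 17.
The firm shuts down for any P below ¥17.

¥17 per unit, at Q = 2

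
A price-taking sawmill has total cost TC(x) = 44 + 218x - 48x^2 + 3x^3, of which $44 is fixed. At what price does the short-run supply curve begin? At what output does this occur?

The shutdown price is the minimum of AVC. VC = 218x - 48x^2 + 3x^3, so AVC = 218 - 48x + 3x^2.
dAVC/dx = -48 + 6x = 0 gives x = 8. min AVC = 218 - 48·8 + 3·8^2 = 26.
For P < $26 the firm produces nothing.

$26 per unit, at x = 8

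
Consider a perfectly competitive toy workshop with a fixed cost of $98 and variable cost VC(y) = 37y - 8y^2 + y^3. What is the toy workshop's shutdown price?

The shutdown price is the minimum of AVC. VC = 37y - 8y^2 + y^3, so AVC = 37 - 8y + y^2.
At the minimum of AVC, MC = AVC. MC = 37 - 16y + 3y^2; setting MC = AVC gives 2y^2 - 8y = 0, so y = 4. min AVC = 21.
For P < $21 the firm produces nothing.

$21 per unit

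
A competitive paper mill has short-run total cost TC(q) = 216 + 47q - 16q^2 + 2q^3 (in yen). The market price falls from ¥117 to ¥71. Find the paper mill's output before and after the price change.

MC = 47 - 32q + 6q^2; the shutdown threshold is min AVC = ¥15 (at q = 4).
At P = ¥117 ≥ min AVC, set P = MC on the rising branch: q = 7.
At P = ¥71 ≥ min AVC, set P = MC: q = 6. The firm stays open but cuts output.

Output falls from 7 to 6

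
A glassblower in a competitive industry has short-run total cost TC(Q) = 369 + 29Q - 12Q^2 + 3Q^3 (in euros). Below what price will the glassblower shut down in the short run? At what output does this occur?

€17 per unit, at Q = 2

Short-run supply begins at min AVC. From VC = 29Q - 12Q^2 + 3Q^3, AVC = 29 - 12Q + 3Q^2.
dAVC/dQ = -12 + 6Q = 0 gives Q = 2. min AVC = 29 - 12·2 + 3·2^2 = 17.
For P < €17 the firm produces nothing.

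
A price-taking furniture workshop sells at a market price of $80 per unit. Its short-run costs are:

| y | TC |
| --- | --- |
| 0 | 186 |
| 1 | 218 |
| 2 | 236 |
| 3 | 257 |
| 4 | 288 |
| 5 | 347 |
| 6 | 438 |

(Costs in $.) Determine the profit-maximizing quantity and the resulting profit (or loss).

Profit at each row (π = 80y − TC): y=0: -186; y=1: -138; y=2: -76; y=3: -17; y=4: 32; y=5: 53; y=6: 42.
Profit is maximized at y = 5. AVC there is 161/5 = $32.20 ≤ P, so producing beats shutting down (which would give -$186).

y = 5; profit = $53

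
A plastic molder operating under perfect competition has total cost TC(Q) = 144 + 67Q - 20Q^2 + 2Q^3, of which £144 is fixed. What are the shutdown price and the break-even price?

AVC = 67 - 20Q + 2Q^2; minimized at Q = 5, giving min AVC = £17. That is the shutdown price.
ATC = 144/Q + 67 - 20Q + 2Q^2. Setting dATC/dQ = −144/Q^2 − 20 + 4Q = 0 gives Q = 6 (since 4·6^3 − 20·6^2 = 144).
min ATC = 144/6 + 67 − 20·6 + 2·6^2 = £43. That is the break-even price.
For £17 ≤ P < £43 the firm produces at a loss; below £17 it shuts down.

Shutdown price = £17; break-even price = £43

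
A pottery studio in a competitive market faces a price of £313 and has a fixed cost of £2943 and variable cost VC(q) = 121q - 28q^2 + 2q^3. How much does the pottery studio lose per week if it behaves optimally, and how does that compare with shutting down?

AVC = 121 - 28q + 2q^2 has its minimum £23 at q = 7; price £313 clears that bar, so the firm operates.
With MC = 121 - 56q + 6q^2, P = MC on the upward-sloping part at q* = 12.
TR = 313·12 = 3756. TC = 2943 + 876 = 3819. Profit = 3756 − 3819 = -£63.
By producing, the firm covers all variable cost plus £2880 of fixed cost; shutting down would lose the full £2943.

Profit = -£63 at q = 12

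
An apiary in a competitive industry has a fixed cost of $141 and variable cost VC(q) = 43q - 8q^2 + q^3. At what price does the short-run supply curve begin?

$27 per unit

Short-run supply begins at min AVC. From VC = 43q - 8q^2 + q^3, AVC = 43 - 8q + q^2.
At the minimum of AVC, MC = AVC. MC = 43 - 16q + 3q^2; setting MC = AVC gives 2q^2 - 8q = 0, so q = 4. min AVC = 27.
For P < $27 the firm produces nothing.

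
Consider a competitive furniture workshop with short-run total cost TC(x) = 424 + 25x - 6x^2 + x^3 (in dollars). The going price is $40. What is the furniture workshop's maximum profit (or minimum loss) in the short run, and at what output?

Profit = -$324 at x = 5

AVC = 25 - 6x + x^2; min AVC = $16 at x = 3. Since P = $40 ≥ min AVC, the firm produces.
MC = 25 - 12x + 3x^2. Setting P = MC and taking the root on the rising branch gives x* = 5.
TR = 40·5 = 200. TC = 424 + 100 = 524. Profit = 200 − 524 = -$324.
Shutting down would mean losing the fixed cost of $424, so operating at a loss of $324 is better by $100.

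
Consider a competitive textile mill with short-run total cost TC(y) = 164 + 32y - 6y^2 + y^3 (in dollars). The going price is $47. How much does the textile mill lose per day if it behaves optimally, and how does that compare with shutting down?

AVC = 32 - 6y + y^2 has its minimum $23 at y = 3; price $47 clears that bar, so the firm operates.
With MC = 32 - 12y + 3y^2, P = MC on the upward-sloping part at y* = 5.
TR = 47·5 = 235. TC = 164 + 135 = 299. Profit = 235 − 299 = -$64.
That loss of $64 beats the $164 the firm would lose by shutting down; producing recovers $100 of fixed cost.

Profit = -$64 at y = 5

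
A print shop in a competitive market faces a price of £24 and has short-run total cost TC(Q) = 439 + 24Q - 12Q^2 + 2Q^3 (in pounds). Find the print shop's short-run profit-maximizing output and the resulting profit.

AVC = 24 - 12Q + 2Q^2; min AVC = £6 at Q = 3. Since P = £24 ≥ min AVC, the firm produces.
MC = 24 - 24Q + 6Q^2. Setting P = MC and taking the root on the rising branch gives Q* = 4.
TR = 24·4 = 96. TC = 439 + 32 = 471. Profit = 96 − 471 = -£375.
By producing, the firm covers all variable cost plus £64 of fixed cost; shutting down would lose the full £439.

Profit = -£375 at Q = 4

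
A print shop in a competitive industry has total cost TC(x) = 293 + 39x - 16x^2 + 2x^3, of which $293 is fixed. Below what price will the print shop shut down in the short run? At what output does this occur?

Short-run supply begins at min AVC. From VC = 39x - 16x^2 + 2x^3, AVC = 39 - 16x + 2x^2.
At the minimum of AVC, MC = AVC. MC = 39 - 32x + 6x^2; setting MC = AVC gives 4x^2 - 16x = 0, so x = 4. min AVC = 7.
For P < $7 the firm produces nothing.

$7 per unit, at x = 4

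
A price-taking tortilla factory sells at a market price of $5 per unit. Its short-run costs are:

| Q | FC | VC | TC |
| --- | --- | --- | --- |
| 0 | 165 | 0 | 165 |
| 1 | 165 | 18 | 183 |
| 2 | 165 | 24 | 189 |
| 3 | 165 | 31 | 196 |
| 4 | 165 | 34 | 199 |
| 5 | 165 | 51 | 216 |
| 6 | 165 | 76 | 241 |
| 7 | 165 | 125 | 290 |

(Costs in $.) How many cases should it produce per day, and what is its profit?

Q = 0 (shut down); profit = -$165

Tabulate TR − TC: Q=0: -165; Q=1: -178; Q=2: -179; Q=3: -181; Q=4: -179; Q=5: -191; Q=6: -211; Q=7: -255.
Profit is highest at Q = 0. Equivalently, the lowest AVC in the table is 34/4 ≈ $8.50 at Q = 4, and P = $5 falls below it — price never covers variable cost, so the firm shuts down and loses only its fixed cost.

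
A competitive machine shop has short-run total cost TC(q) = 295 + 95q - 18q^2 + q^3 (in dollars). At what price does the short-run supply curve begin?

$14 per unit

The firm shuts down when price falls below the minimum of average variable cost. AVC = VC/q = 95 - 18q + q^2.
dAVC/dq = -18 + 2q = 0 gives q = 9. min AVC = 95 - 18·9 + 9^2 = 14.
So the shutdown price is $14.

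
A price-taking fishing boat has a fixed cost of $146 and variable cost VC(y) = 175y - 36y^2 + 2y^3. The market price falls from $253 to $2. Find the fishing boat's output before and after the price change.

MC = 175 - 72y + 6y^2; the shutdown threshold is min AVC = $13 (at y = 9).
With P = $253 above the shutdown price, P = MC gives y = 13.
At P = $2 < min AVC = $13, price no longer covers variable cost at any output, so the firm shuts down: y = 0.

Output falls from 13 to 0 (the firm shuts down)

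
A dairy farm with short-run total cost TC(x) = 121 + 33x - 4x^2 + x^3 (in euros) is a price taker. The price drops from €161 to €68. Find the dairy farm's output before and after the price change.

Output falls from 8 to 5

AVC = 33 - 4x + x^2, minimized at x = 2 where min AVC = €29. MC = 33 - 8x + 3x^2.
With P = €161 above the shutdown price, P = MC gives x = 8.
At P = €68 ≥ min AVC, set P = MC: x = 5. The firm stays open but cuts output.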